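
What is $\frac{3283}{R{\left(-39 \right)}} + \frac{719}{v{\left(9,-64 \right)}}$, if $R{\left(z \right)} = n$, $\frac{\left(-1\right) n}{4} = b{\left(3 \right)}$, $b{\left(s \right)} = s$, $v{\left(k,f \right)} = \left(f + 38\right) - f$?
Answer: $- \frac{58063}{228} \approx -254.66$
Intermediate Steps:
$v{\left(k,f \right)} = 38$ ($v{\left(k,f \right)} = \left(38 + f\right) - f = 38$)
$n = -12$ ($n = \left(-4\right) 3 = -12$)
$R{\left(z \right)} = -12$
$\frac{3283}{R{\left(-39 \right)}} + \frac{719}{v{\left(9,-64 \right)}} = \frac{3283}{-12} + \frac{719}{38} = 3283 \left(- \frac{1}{12}\right) + 719 \cdot \frac{1}{38} = - \frac{3283}{12} + \frac{719}{38} = - \frac{58063}{228}$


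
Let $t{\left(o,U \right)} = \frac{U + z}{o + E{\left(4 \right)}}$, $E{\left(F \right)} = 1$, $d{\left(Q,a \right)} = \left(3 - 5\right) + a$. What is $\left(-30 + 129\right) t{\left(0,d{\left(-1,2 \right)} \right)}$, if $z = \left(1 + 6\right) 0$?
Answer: $0$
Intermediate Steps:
$z = 0$ ($z = 7 \cdot 0 = 0$)
$d{\left(Q,a \right)} = -2 + a$
$t{\left(o,U \right)} = \frac{U}{1 + o}$ ($t{\left(o,U \right)} = \frac{U + 0}{o + 1} = \frac{U}{1 + o}$)
$\left(-30 + 129\right) t{\left(0,d{\left(-1,2 \right)} \right)} = \left(-30 + 129\right) \frac{-2 + 2}{1 + 0} = 99 \cdot \frac{0}{1} = 99 \cdot 0 \cdot 1 = 99 \cdot 0 = 0$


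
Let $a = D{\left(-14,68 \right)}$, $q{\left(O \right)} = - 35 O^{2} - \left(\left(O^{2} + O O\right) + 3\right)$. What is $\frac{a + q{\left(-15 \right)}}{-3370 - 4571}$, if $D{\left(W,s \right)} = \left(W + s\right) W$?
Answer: $\frac{3028}{2647} \approx 1.1439$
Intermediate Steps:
$D{\left(W,s \right)} = W \left(W + s\right)$
$q{\left(O \right)} = -3 - 37 O^{2}$ ($q{\left(O \right)} = - 35 O^{2} - \left(\left(O^{2} + O^{2}\right) + 3\right) = - 35 O^{2} - \left(2 O^{2} + 3\right) = - 35 O^{2} - \left(3 + 2 O^{2}\right) = -3 - 37 O^{2}$)
$a = -756$ ($a = - 14 \left(-14 + 68\right) = \left(-14\right) 54 = -756$)
$\frac{a + q{\left(-15 \right)}}{-3370 - 4571} = \frac{-756 - \left(3 + 37 \left(-15\right)^{2}\right)}{-3370 - 4571} = \frac{-756 - 8328}{-7941} = \left(-756 - 8328\right) \left(- \frac{1}{7941}\right) = \left(-9084\right) \left(- \frac{1}{7941}\right) = \frac{3028}{2647}$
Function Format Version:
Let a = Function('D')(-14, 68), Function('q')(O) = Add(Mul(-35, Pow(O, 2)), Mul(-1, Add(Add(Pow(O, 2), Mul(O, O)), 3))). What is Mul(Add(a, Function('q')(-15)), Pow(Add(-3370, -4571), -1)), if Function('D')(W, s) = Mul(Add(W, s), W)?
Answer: Rational(3028, 2647) ≈ 1.1439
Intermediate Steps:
Function('D')(W, s) = Mul(W, Add(W, s))
Function('q')(O) = Add(-3, Mul(-37, Pow(O, 2))) (Function('q')(O) = Add(Mul(-35, Pow(O, 2)), Mul(-1, Add(Add(Pow(O, 2), Pow(O, 2)), 3))) = Add(Mul(-35, Pow(O, 2)), Mul(-1, Add(Mul(2, Pow(O, 2)), 3))) = Add(Mul(-35, Pow(O, 2)), Mul(-1, Add(3, Mul(2, Pow(O, 2))))) = Add(Mul(-35, Pow(O, 2)), Add(-3, Mul(-2, Pow(O, 2)))) = Add(-3, Mul(-37, Pow(O, 2))))
a = -756 (a = Mul(-14, Add(-14, 68)) = Mul(-14, 54) = -756)
Mul(Add(a, Function('q')(-15)), Pow(Add(-3370, -4571), -1)) = Mul(Add(-756, Add(-3, Mul(-37, Pow(-15, 2)))), Pow(Add(-3370, -4571), -1)) = Mul(Add(-756, Add(-3, Mul(-37, 225))), Pow(-7941, -1)) = Mul(Add(-756, Add(-3, -8325)), Rational(-1, 7941)) = Mul(Add(-756, -8328), Rational(-1, 7941)) = Mul(-9084, Rational(-1, 7941)) = Rational(3028, 2647)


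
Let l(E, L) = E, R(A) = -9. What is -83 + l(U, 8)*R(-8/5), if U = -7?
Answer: -20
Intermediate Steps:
-83 + l(U, 8)*R(-8/5) = -83 - 7*(-9) = -83 + 63 = -20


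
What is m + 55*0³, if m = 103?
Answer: 103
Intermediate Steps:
m + 55*0³ = 103 + 55*0³ = 103 + 55*0 = 103 + 0 = 103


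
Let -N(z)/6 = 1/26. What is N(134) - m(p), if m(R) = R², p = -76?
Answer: -75091/13 ≈ -5776.2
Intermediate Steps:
N(z) = -3/13 (N(z) = -6/26 = -6*1/26 = -3/13)
N(134) - m(p) = -3/13 - 1*(-76)² = -3/13 - 1*5776 = -3/13 - 5776 = -75091/13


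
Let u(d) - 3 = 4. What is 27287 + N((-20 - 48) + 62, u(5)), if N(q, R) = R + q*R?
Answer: 27252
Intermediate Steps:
u(d) = 7 (u(d) = 3 + 4 = 7)
N(q, R) = R + R*q
27287 + N((-20 - 48) + 62, u(5)) = 27287 + 7*(1 + ((-20 - 48) + 62)) = 27287 + 7*(1 + (-68 + 62)) = 27287 + 7*(1 - 6) = 27287 + 7*(-5) = 27287 - 35 = 27252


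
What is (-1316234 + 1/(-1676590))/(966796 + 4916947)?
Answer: -2206784762061/9864624676370 ≈ -0.22371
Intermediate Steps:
(-1316234 + 1/(-1676590))/(966796 + 4916947) = (-1316234 - 1/1676590)/5883743 = -2206784762061/1676590*1/5883743 = -2206784762061/9864624676370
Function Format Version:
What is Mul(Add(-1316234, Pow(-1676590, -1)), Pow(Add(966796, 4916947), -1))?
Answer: Rational(-2206784762061, 9864624676370) ≈ -0.22371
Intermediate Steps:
Mul(Add(-1316234, Pow(-1676590, -1)), Pow(Add(966796, 4916947), -1)) = Mul(Add(-1316234, Rational(-1, 1676590)), Pow(5883743, -1)) = Mul(Rational(-2206784762061, 1676590), Rational(1, 5883743)) = Rational(-2206784762061, 9864624676370)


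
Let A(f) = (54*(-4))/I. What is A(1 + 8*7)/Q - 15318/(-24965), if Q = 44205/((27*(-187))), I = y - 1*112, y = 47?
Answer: 1119144186/4782170575 ≈ 0.23402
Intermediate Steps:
I = -65 (I = 47 - 1*112 = 47 - 112 = -65)
A(f) = 216/65 (A(f) = (54*(-4))/(-65) = -216*(-1/65) = 216/65)
Q = -14735/1683 (Q = 44205/(-5049) = 44205*(-1/5049) = -14735/1683 ≈ -8.7552)
A(1 + 8*7)/Q - 15318/(-24965) = 216/(65*(-14735/1683)) - 15318/(-24965) = (216/65)*(-1683/14735) - 15318*(-1/24965) = -363528/957775 + 15318/24965 = 1119144186/4782170575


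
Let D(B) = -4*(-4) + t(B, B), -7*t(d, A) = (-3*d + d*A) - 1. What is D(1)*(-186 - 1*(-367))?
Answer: 20815/7 ≈ 2973.6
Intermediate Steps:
t(d, A) = 1/7 + 3*d/7 - A*d/7 (t(d, A) = -((-3*d + d*A) - 1)/7 = -((-3*d + A*d) - 1)/7 = -(-1 - 3*d + A*d)/7 = 1/7 + 3*d/7 - A*d/7)
D(B) = 113/7 - B**2/7 + 3*B/7 (D(B) = -4*(-4) + (1/7 + 3*B/7 - B*B/7) = 16 + (1/7 + 3*B/7 - B**2/7) = 16 + (1/7 - B**2/7 + 3*B/7) = 113/7 - B**2/7 + 3*B/7)
D(1)*(-186 - 1*(-367)) = (113/7 - 1/7*1**2 + (3/7)*1)*(-186 - 1*(-367)) = (113/7 - 1/7*1 + 3/7)*(-186 + 367) = (113/7 - 1/7 + 3/7)*181 = (115/7)*181 = 20815/7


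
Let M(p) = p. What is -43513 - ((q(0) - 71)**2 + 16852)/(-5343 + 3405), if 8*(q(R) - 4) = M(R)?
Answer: -84306853/1938 ≈ -43502.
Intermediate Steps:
q(R) = 4 + R/8
-43513 - ((q(0) - 71)**2 + 16852)/(-5343 + 3405) = -43513 - (((4 + (1/8)*0) - 71)**2 + 16852)/(-5343 + 3405) = -43513 - (((4 + 0) - 71)**2 + 16852)/(-1938) = -43513 - ((4 - 71)**2 + 16852)*(-1)/1938 = -43513 - ((-67)**2 + 16852)*(-1)/1938 = -43513 - (4489 + 16852)*(-1)/1938 = -43513 - 21341*(-1)/1938 = -43513 - 1*(-21341/1938) = -43513 + 21341/1938 = -84306853/1938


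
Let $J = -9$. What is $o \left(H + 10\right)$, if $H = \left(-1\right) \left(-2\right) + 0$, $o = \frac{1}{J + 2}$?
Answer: $- \frac{12}{7} \approx -1.7143$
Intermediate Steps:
$o = - \frac{1}{7}$ ($o = \frac{1}{-9 + 2} = \frac{1}{-7} = - \frac{1}{7} \approx -0.14286$)
$H = 2$ ($H = 2 + 0 = 2$)
$o \left(H + 10\right) = - \frac{2 + 10}{7} = \left(- \frac{1}{7}\right) 12 = - \frac{12}{7}$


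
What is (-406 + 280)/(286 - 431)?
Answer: 126/145 ≈ 0.86897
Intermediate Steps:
(-406 + 280)/(286 - 431) = -126/(-145) = -126*(-1/145) = 126/145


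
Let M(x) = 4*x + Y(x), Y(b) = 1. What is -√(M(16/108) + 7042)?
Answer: -√570531/9 ≈ -83.926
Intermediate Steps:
M(x) = 1 + 4*x (M(x) = 4*x + 1 = 1 + 4*x)
-√(M(16/108) + 7042) = -√((1 + 4*(16/108)) + 7042) = -√((1 + 4*(16*(1/108))) + 7042) = -√((1 + 4*(4/27)) + 7042) = -√((1 + 16/27) + 7042) = -√(43/27 + 7042) = -√(190177/27) = -√570531/9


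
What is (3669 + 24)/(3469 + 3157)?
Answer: 3693/6626 ≈ 0.55735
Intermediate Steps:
(3669 + 24)/(3469 + 3157) = 3693/6626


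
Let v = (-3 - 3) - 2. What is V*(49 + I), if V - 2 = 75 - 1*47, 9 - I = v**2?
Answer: -180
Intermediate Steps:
v = -8 (v = -6 - 2 = -8)
I = -55 (I = 9 - 1*(-8)**2 = 9 - 1*64 = 9 - 64 = -55)
V = 30 (V = 2 + (75 - 1*47) = 2 + (75 - 47) = 2 + 28 = 30)
V*(49 + I) = 30*(49 - 55) = 30*(-6) = -180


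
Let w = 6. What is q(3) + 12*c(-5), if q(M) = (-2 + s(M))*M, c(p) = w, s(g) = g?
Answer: 75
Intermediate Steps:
c(p) = 6
q(M) = M*(-2 + M) (q(M) = (-2 + M)*M = M*(-2 + M))
q(3) + 12*c(-5) = 3*(-2 + 3) + 12*6 = 3*1 + 72 = 3 + 72 = 75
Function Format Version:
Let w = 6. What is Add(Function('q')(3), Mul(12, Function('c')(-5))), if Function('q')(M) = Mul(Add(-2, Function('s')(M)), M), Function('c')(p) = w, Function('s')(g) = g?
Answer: 75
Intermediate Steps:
Function('c')(p) = 6
Function('q')(M) = Mul(M, Add(-2, M)) (Function('q')(M) = Mul(Add(-2, M), M) = Mul(M, Add(-2, M)))
Add(Function('q')(3), Mul(12, Function('c')(-5))) = Add(Mul(3, Add(-2, 3)), Mul(12, 6)) = Add(Mul(3, 1), 72) = Add(3, 72) = 75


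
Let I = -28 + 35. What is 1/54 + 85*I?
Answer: 32131/54 ≈ 595.02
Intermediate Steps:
I = 7
1/54 + 85*I = 1/54 + 85*7 = 1/54 + 595 = 32131/54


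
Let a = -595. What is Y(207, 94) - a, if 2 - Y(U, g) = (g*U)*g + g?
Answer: -1828549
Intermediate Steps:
Y(U, g) = 2 - g - U*g**2 (Y(U, g) = 2 - ((g*U)*g + g) = 2 - ((U*g)*g + g) = 2 - (U*g**2 + g) = 2 - (g + U*g**2) = 2 + (-g - U*g**2) = 2 - g - U*g**2)
Y(207, 94) - a = (2 - 1*94 - 1*207*94**2) - 1*(-595) = (2 - 94 - 1*207*8836) + 595 = (2 - 94 - 1829052) + 595 = -1829144 + 595 = -1828549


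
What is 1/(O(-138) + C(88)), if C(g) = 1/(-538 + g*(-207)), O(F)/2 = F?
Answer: -18754/5176105 ≈ -0.0036232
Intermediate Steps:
O(F) = 2*F
C(g) = 1/(-538 - 207*g)
1/(O(-138) + C(88)) = 1/(2*(-138) - 1/(538 + 207*88)) = 1/(-276 - 1/(538 + 18216)) = 1/(-276 - 1/18754) = 1/(-5176105/18754) = -18754/5176105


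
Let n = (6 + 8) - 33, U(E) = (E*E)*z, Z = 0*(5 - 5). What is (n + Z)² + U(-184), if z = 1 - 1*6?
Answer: -168919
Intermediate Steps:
z = -5 (z = 1 - 6 = -5)
Z = 0 (Z = 0*0 = 0)
U(E) = -5*E² (U(E) = (E*E)*(-5) = E²*(-5) = -5*E²)
n = -19 (n = 14 - 33 = -19)
(n + Z)² + U(-184) = (-19 + 0)² - 5*(-184)² = (-19)² - 5*33856 = 361 - 169280 = -168919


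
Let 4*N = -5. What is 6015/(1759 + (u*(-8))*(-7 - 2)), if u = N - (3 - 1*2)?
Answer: 6015/1597 ≈ 3.7664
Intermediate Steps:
N = -5/4 (N = (¼)*(-5) = -5/4 ≈ -1.2500)
u = -9/4 (u = -5/4 - (3 - 1*2) = -5/4 - (3 - 2) = -5/4 - 1*1 = -5/4 - 1 = -9/4 ≈ -2.2500)
6015/(1759 + (u*(-8))*(-7 - 2)) = 6015/(1759 + (-9/4*(-8))*(-7 - 2)) = 6015/(1759 + 18*(-9)) = 6015/(1759 - 162) = 6015/1597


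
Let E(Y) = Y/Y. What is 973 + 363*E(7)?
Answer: 1336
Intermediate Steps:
E(Y) = 1
973 + 363*E(7) = 973 + 363*1 = 973 + 363 = 1336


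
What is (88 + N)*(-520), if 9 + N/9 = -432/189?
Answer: 49400/7 ≈ 7057.1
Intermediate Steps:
N = -711/7 (N = -81 + 9*(-432/189) = -81 + 9*(-432*1/189) = -81 + 9*(-16/7) = -81 - 144/7 = -711/7 ≈ -101.57)
(88 + N)*(-520) = (88 - 711/7)*(-520) = -95/7*(-520) = 49400/7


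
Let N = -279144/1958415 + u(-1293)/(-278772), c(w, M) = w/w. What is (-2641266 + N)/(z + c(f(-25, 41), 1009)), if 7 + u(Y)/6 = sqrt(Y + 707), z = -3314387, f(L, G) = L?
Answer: 80111255293428601/100527401887341260 + I*sqrt(586)/153993002332 ≈ 0.79691 + 1.572e-10*I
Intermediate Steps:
c(w, M) = 1
u(Y) = -42 + 6*sqrt(707 + Y) (u(Y) = -42 + 6*sqrt(Y + 707) = -42 + 6*sqrt(707 + Y))
N = -4318626541/30330625910 - I*sqrt(586)/46462 (N = -279144/1958415 + (-42 + 6*sqrt(707 - 1293))/(-278772) = -279144*1/1958415 + (-42 + 6*sqrt(-586))*(-1/278772) = -93048/652805 + (-42 + 6*(I*sqrt(586)))*(-1/278772) = -93048/652805 + (-42 + 6*I*sqrt(586))*(-1/278772) = -93048/652805 + (7/46462 - I*sqrt(586)/46462) = -4318626541/30330625910 - I*sqrt(586)/46462 ≈ -0.14239 - 0.00052102*I)
(-2641266 + N)/(z + c(f(-25, 41), 1009)) = (-2641266 + (-4318626541/30330625910 - I*sqrt(586)/46462))/(-3314387 + 1) = (-80111255293428601/30330625910 - I*sqrt(586)/46462)/(-3314386) = (-80111255293428601/30330625910 - I*sqrt(586)/46462)*(-1/3314386) = 80111255293428601/100527401887341260 + I*sqrt(586)/153993002332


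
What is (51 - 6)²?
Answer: 2025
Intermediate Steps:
(51 - 6)² = 45² = 2025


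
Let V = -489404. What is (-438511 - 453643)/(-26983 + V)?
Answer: 892154/516387 ≈ 1.7277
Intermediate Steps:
(-438511 - 453643)/(-26983 + V) = (-438511 - 453643)/(-26983 - 489404) = -892154/(-516387) = -892154*(-1/516387) = 892154/516387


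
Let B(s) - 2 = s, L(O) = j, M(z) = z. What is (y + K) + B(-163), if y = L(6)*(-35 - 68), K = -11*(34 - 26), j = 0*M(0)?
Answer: -249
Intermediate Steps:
j = 0 (j = 0*0 = 0)
L(O) = 0
K = -88 (K = -11*8 = -88)
B(s) = 2 + s
y = 0 (y = 0*(-35 - 68) = 0*(-103) = 0)
(y + K) + B(-163) = (0 - 88) + (2 - 163) = -88 - 161 = -249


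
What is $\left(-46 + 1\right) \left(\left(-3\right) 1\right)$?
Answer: $135$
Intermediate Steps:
$\left(-46 + 1\right) \left(\left(-3\right) 1\right) = \left(-45\right) \left(-3\right) = 135$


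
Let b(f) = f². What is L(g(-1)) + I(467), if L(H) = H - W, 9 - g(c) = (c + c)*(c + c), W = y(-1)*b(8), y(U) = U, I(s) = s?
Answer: 536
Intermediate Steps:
W = -64 (W = -1*8² = -1*64 = -64)
g(c) = 9 - 4*c² (g(c) = 9 - (c + c)*(c + c) = 9 - 2*c*2*c = 9 - 4*c²)
L(H) = 64 + H (L(H) = H - 1*(-64) = H + 64 = 64 + H)
L(g(-1)) + I(467) = (64 + (9 - 4*(-1)²)) + 467 = (64 + (9 - 4*1)) + 467 = (64 + (9 - 4)) + 467 = (64 + 5) + 467 = 69 + 467 = 536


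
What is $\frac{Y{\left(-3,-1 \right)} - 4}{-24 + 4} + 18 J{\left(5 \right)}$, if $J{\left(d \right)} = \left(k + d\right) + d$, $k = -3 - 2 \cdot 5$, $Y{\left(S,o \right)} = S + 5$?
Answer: $- \frac{539}{10} \approx -53.9$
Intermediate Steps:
$Y{\left(S,o \right)} = 5 + S$
$k = -13$ ($k = -3 - 10 = -13$)
$J{\left(d \right)} = -13 + 2 d$ ($J{\left(d \right)} = \left(-13 + d\right) + d = -13 + 2 d$)
$\frac{Y{\left(-3,-1 \right)} - 4}{-24 + 4} + 18 J{\left(5 \right)} = \frac{\left(5 - 3\right) - 4}{-24 + 4} + 18 \left(-13 + 2 \cdot 5\right) = \frac{2 - 4}{-20} + 18 \left(-13 + 10\right) = \left(-2\right) \left(- \frac{1}{20}\right) + 18 \left(-3\right) = \frac{1}{10} - 54 = - \frac{539}{10}$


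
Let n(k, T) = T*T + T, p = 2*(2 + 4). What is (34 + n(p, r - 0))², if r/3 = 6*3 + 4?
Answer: 19855936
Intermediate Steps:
p = 12 (p = 2*6 = 12)
r = 66 (r = 3*(6*3 + 4) = 3*(18 + 4) = 3*22 = 66)
n(k, T) = T + T² (n(k, T) = T² + T = T + T²)
(34 + n(p, r - 0))² = (34 + (66 - 0)*(1 + (66 - 0)))² = (34 + (66 - 1*0)*(1 + (66 - 1*0)))² = (34 + (66 + 0)*(1 + (66 + 0)))² = (34 + 66*(1 + 66))² = (34 + 66*67)² = (34 + 4422)² = 4456² = 19855936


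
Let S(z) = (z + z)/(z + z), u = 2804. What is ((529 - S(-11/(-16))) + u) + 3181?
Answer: 6513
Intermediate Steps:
S(z) = 1 (S(z) = (2*z)/((2*z)) = (2*z)*(1/(2*z)) = 1)
((529 - S(-11/(-16))) + u) + 3181 = ((529 - 1*1) + 2804) + 3181 = ((529 - 1) + 2804) + 3181 = (528 + 2804) + 3181 = 3332 + 3181 = 6513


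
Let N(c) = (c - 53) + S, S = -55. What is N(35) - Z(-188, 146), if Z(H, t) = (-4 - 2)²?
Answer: -109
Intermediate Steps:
Z(H, t) = 36 (Z(H, t) = (-6)² = 36)
N(c) = -108 + c (N(c) = (c - 53) - 55 = (-53 + c) - 55 = -108 + c)
N(35) - Z(-188, 146) = (-108 + 35) - 1*36 = -73 - 36 = -109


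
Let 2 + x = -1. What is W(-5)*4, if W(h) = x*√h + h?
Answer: -20 - 12*I*√5 ≈ -20.0 - 26.833*I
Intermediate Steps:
x = -3 (x = -2 - 1 = -3)
W(h) = h - 3*√h (W(h) = -3*√h + h = h - 3*√h)
W(-5)*4 = (-5 - 3*I*√5)*4 = -20 - 12*I*√5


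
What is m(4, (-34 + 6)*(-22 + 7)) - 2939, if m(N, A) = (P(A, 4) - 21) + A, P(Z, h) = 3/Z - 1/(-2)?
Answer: -355529/140 ≈ -2539.5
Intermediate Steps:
P(Z, h) = 1/2 + 3/Z (P(Z, h) = 3/Z - 1*(-1/2) = 3/Z + 1/2 = 1/2 + 3/Z)
m(N, A) = -21 + A + (6 + A)/(2*A) (m(N, A) = ((6 + A)/(2*A) - 21) + A = (-21 + (6 + A)/(2*A)) + A = -21 + A + (6 + A)/(2*A))
m(4, (-34 + 6)*(-22 + 7)) - 2939 = (-41/2 + (-34 + 6)*(-22 + 7) + 3/(((-34 + 6)*(-22 + 7)))) - 2939 = (-41/2 - 28*(-15) + 3/((-28*(-15)))) - 2939 = (-41/2 + 420 + 3/420) - 2939 = (-41/2 + 420 + 3*(1/420)) - 2939 = (-41/2 + 420 + 1/140) - 2939 = 55931/140 - 2939 = -355529/140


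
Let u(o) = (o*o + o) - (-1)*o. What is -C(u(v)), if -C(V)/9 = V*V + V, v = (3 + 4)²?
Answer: 56227500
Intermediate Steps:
v = 49 (v = 7² = 49)
u(o) = o² + 2*o (u(o) = (o² + o) + o = (o + o²) + o = o² + 2*o)
C(V) = -9*V - 9*V² (C(V) = -9*(V*V + V) = -9*(V² + V) = -9*(V + V²) = -9*V - 9*V²)
-C(u(v)) = -(-9)*49*(2 + 49)*(1 + 49*(2 + 49)) = -(-9)*49*51*(1 + 49*51) = -(-9)*2499*(1 + 2499) = -(-9)*2499*2500 = -1*(-56227500) = 56227500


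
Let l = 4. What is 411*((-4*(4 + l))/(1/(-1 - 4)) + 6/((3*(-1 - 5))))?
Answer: 65623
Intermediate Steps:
411*((-4*(4 + l))/(1/(-1 - 4)) + 6/((3*(-1 - 5)))) = 411*((-4*(4 + 4))/(1/(-1 - 4)) + 6/((3*(-1 - 5)))) = 411*((-4*8)/(1/(-5)) + 6/((3*(-6)))) = 411*(-32/(-1/5) + 6/(-18)) = 411*(-32*(-5) + 6*(-1/18)) = 411*(160 - 1/3) = 411*(479/3) = 65623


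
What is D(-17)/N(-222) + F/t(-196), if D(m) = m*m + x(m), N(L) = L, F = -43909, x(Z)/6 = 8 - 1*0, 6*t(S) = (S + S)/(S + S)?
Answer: -58487125/222 ≈ -2.6346e+5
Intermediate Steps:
t(S) = 1/6 (t(S) = ((S + S)/(S + S))/6 = ((2*S)/((2*S)))/6 = ((2*S)*(1/(2*S)))/6 = (1/6)*1 = 1/6)
x(Z) = 48 (x(Z) = 6*(8 - 1*0) = 6*(8 + 0) = 6*8 = 48)
D(m) = 48 + m**2 (D(m) = m*m + 48 = m**2 + 48 = 48 + m**2)
D(-17)/N(-222) + F/t(-196) = (48 + (-17)**2)/(-222) - 43909/1/6 = (48 + 289)*(-1/222) - 43909*6 = 337*(-1/222) - 263454 = -337/222 - 263454 = -58487125/222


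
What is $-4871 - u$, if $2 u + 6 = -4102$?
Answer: $-2817$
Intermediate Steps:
$u = -2054$ ($u = -3 + \frac{1}{2} \left(-4102\right) = -3 - 2051 = -2054$)
$-4871 - u = -4871 - -2054 = -4871 + 2054 = -2817$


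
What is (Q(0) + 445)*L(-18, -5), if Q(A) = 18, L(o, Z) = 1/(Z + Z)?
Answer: -463/10 ≈ -46.300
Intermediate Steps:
L(o, Z) = 1/(2*Z)
(Q(0) + 445)*L(-18, -5) = (18 + 445)*((½)/(-5)) = 463*((½)*(-⅕)) = 463*(-⅒) = -463/10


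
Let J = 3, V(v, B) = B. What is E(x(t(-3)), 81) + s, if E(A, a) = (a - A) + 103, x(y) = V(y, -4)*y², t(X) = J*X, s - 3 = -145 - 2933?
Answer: -2567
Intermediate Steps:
s = -3075 (s = 3 + (-145 - 2933) = 3 - 3078 = -3075)
t(X) = 3*X
x(y) = -4*y²
E(A, a) = 103 + a - A
E(x(t(-3)), 81) + s = (103 + 81 - (-4)*(3*(-3))²) - 3075 = (103 + 81 - (-4)*(-9)²) - 3075 = (103 + 81 - (-4)*81) - 3075 = (103 + 81 - 1*(-324)) - 3075 = (103 + 81 + 324) - 3075 = 508 - 3075 = -2567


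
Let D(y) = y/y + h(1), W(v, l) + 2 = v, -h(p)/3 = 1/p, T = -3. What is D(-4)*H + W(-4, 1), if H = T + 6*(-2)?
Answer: 24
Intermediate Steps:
h(p) = -3/p
W(v, l) = -2 + v
D(y) = -2 (D(y) = y/y - 3/1 = 1 - 3*1 = 1 - 3 = -2)
H = -15 (H = -3 + 6*(-2) = -3 - 12 = -15)
D(-4)*H + W(-4, 1) = -2*(-15) + (-2 - 4) = 30 - 6 = 24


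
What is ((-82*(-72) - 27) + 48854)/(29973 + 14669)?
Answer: 54731/44642 ≈ 1.2260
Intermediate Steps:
((-82*(-72) - 27) + 48854)/(29973 + 14669) = ((5904 - 27) + 48854)/44642 = (5877 + 48854)*(1/44642) = 54731*(1/44642) = 54731/44642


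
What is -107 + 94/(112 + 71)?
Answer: -19487/183 ≈ -106.49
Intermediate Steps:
-107 + 94/(112 + 71) = -107 + 94/183 = -19487/183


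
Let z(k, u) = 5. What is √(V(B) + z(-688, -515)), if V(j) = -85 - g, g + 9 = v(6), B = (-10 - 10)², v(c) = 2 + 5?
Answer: I*√78 ≈ 8.8318*I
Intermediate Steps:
v(c) = 7
B = 400 (B = (-20)² = 400)
g = -2 (g = -9 + 7 = -2)
V(j) = -83 (V(j) = -85 - 1*(-2) = -85 + 2 = -83)
√(V(B) + z(-688, -515)) = √(-83 + 5) = √(-78) = I*√78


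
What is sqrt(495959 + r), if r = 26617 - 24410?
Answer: sqrt(498166) ≈ 705.81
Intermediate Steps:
r = 2207
sqrt(495959 + r) = sqrt(495959 + 2207) = sqrt(498166)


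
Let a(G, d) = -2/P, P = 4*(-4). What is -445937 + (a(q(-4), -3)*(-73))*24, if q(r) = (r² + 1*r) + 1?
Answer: -446156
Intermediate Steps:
P = -16
q(r) = 1 + r + r² (q(r) = (r² + r) + 1 = (r + r²) + 1 = 1 + r + r²)
a(G, d) = ⅛ (a(G, d) = -2/(-16) = -2*(-1/16) = ⅛)
-445937 + (a(q(-4), -3)*(-73))*24 = -445937 + ((⅛)*(-73))*24 = -445937 - 73/8*24 = -445937 - 219 = -446156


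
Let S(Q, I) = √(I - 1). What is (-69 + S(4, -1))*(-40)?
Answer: 2760 - 40*I*√2 ≈ 2760.0 - 56.569*I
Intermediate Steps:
S(Q, I) = √(-1 + I)
(-69 + S(4, -1))*(-40) = (-69 + √(-1 - 1))*(-40) = (-69 + √(-2))*(-40) = (-69 + I*√2)*(-40) = 2760 - 40*I*√2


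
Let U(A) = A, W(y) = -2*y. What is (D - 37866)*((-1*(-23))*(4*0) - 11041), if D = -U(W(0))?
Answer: 418078506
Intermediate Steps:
D = 0 (D = -(-2)*0 = -1*0 = 0)
(D - 37866)*((-1*(-23))*(4*0) - 11041) = (0 - 37866)*((-1*(-23))*(4*0) - 11041) = -37866*(23*0 - 11041) = -37866*(0 - 11041) = -37866*(-11041) = 418078506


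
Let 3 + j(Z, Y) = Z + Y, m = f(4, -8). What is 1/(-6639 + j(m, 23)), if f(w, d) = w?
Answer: -1/6615 ≈ -0.00015117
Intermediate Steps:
m = 4
j(Z, Y) = -3 + Y + Z (j(Z, Y) = -3 + (Z + Y) = -3 + (Y + Z) = -3 + Y + Z)
1/(-6639 + j(m, 23)) = 1/(-6639 + (-3 + 23 + 4)) = 1/(-6639 + 24) = 1/(-6615) = -1/6615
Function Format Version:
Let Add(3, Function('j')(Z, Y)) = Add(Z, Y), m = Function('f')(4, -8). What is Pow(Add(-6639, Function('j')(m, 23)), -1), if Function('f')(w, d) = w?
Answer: Rational(-1, 6615) ≈ -0.00015117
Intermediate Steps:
m = 4
Function('j')(Z, Y) = Add(-3, Y, Z) (Function('j')(Z, Y) = Add(-3, Add(Z, Y)) = Add(-3, Add(Y, Z)) = Add(-3, Y, Z))
Pow(Add(-6639, Function('j')(m, 23)), -1) = Pow(Add(-6639, Add(-3, 23, 4)), -1) = Pow(Add(-6639, 24), -1) = Pow(-6615, -1) = Rational(-1, 6615)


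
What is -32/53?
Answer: -32/53 ≈ -0.60377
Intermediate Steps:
-32/53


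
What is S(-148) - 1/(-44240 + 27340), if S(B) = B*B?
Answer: 370177601/16900 ≈ 21904.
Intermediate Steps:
S(B) = B²
S(-148) - 1/(-44240 + 27340) = (-148)² - 1/(-44240 + 27340) = 21904 - 1/(-16900) = 21904 - 1*(-1/16900) = 21904 + 1/16900 = 370177601/16900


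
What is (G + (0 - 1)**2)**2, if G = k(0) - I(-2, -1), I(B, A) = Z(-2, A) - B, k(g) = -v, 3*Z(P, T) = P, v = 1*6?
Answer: 361/9 ≈ 40.111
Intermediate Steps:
v = 6
Z(P, T) = P/3
k(g) = -6 (k(g) = -1*6 = -6)
I(B, A) = -2/3 - B (I(B, A) = (1/3)*(-2) - B = -2/3 - B)
G = -22/3 (G = -6 - (-2/3 - 1*(-2)) = -6 - (-2/3 + 2) = -6 - 1*4/3 = -6 - 4/3 = -22/3 ≈ -7.3333)
(G + (0 - 1)**2)**2 = (-22/3 + (0 - 1)**2)**2 = (-22/3 + (-1)**2)**2 = (-22/3 + 1)**2 = (-19/3)**2 = 361/9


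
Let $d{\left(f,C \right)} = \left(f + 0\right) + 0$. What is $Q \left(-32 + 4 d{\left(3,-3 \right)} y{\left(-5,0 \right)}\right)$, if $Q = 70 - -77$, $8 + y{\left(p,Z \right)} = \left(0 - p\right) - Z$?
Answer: $-9996$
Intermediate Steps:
$y{\left(p,Z \right)} = -8 - Z - p$ ($y{\left(p,Z \right)} = -8 - \left(Z + p\right) = -8 - Z - p$)
$d{\left(f,C \right)} = f$ ($d{\left(f,C \right)} = f + 0 = f$)
$Q = 147$ ($Q = 70 + 77 = 147$)
$Q \left(-32 + 4 d{\left(3,-3 \right)} y{\left(-5,0 \right)}\right) = 147 \left(-32 + 4 \cdot 3 \left(-8 - 0 - -5\right)\right) = 147 \left(-32 + 12 \left(-8 + 0 + 5\right)\right) = 147 \left(-32 + 12 \left(-3\right)\right) = 147 \left(-32 - 36\right) = 147 \left(-68\right) = -9996$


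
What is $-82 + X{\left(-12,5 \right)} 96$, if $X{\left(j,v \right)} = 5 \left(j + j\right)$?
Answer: $-11602$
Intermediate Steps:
$X{\left(j,v \right)} = 10 j$ ($X{\left(j,v \right)} = 5 \cdot 2 j = 10 j$)
$-82 + X{\left(-12,5 \right)} 96 = -82 + 10 \left(-12\right) 96 = -82 - 11520 = -11602$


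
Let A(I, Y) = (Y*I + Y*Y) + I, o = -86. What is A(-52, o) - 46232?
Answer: -34416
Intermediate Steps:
A(I, Y) = I + Y² + I*Y (A(I, Y) = (I*Y + Y²) + I = (Y² + I*Y) + I = I + Y² + I*Y)
A(-52, o) - 46232 = (-52 + (-86)² - 52*(-86)) - 46232 = (-52 + 7396 + 4472) - 46232 = 11816 - 46232 = -34416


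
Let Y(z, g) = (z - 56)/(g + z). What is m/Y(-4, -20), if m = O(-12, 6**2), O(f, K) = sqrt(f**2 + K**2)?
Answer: 24*sqrt(10)/5 ≈ 15.179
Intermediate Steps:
O(f, K) = sqrt(K**2 + f**2)
m = 12*sqrt(10) (m = sqrt((6**2)**2 + (-12)**2) = sqrt(36**2 + 144) = sqrt(1296 + 144) = sqrt(1440) = 12*sqrt(10) ≈ 37.947)
Y(z, g) = (-56 + z)/(g + z)
m/Y(-4, -20) = (12*sqrt(10))/(((-56 - 4)/(-20 - 4))) = (12*sqrt(10))/((-60/(-24))) = (12*sqrt(10))/((-1/24*(-60))) = (12*sqrt(10))/(5/2) = (12*sqrt(10))*(2/5) = 24*sqrt(10)/5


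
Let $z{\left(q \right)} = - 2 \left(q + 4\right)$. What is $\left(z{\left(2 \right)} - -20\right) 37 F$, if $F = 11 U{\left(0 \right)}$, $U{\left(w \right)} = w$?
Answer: $0$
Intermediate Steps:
$F = 0$ ($F = 11 \cdot 0 = 0$)
$z{\left(q \right)} = -8 - 2 q$ ($z{\left(q \right)} = - 2 \left(4 + q\right) = -8 - 2 q$)
$\left(z{\left(2 \right)} - -20\right) 37 F = \left(\left(-8 - 4\right) - -20\right) 37 \cdot 0 = \left(\left(-8 - 4\right) + 20\right) 37 \cdot 0 = \left(-12 + 20\right) 37 \cdot 0 = 8 \cdot 37 \cdot 0 = 296 \cdot 0 = 0$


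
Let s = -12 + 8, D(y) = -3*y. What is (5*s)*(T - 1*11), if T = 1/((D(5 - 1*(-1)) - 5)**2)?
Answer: 116360/529 ≈ 219.96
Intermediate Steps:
s = -4
T = 1/529 (T = 1/((-3*(5 - 1*(-1)) - 5)**2) = 1/((-3*(5 + 1) - 5)**2) = 1/((-3*6 - 5)**2) = 1/((-18 - 5)**2) = 1/((-23)**2) = 1/529 ≈ 0.0018904)
(5*s)*(T - 1*11) = (5*(-4))*(1/529 - 1*11) = -20*(1/529 - 11) = -20*(-5818/529) = 116360/529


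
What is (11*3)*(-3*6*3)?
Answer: -1782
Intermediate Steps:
(11*3)*(-3*6*3) = 33*(-18*3) = 33*(-54) = -1782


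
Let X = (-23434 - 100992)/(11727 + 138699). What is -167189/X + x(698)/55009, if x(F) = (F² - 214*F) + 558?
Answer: 691747469468383/3422274917 ≈ 2.0213e+5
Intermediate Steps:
X = -62213/75213 (X = -124426/150426 = -124426*1/150426 = -62213/75213 ≈ -0.82716)
x(F) = 558 + F² - 214*F
-167189/X + x(698)/55009 = -167189/(-62213/75213) + (558 + 698² - 214*698)/55009 = -167189*(-75213/62213) + (558 + 487204 - 149372)*(1/55009) = 12574786257/62213 + 338390*(1/55009) = 12574786257/62213 + 338390/55009 = 691747469468383/3422274917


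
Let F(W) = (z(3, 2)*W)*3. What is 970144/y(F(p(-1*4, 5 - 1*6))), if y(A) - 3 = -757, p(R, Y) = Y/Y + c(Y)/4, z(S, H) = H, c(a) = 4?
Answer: -485072/377 ≈ -1286.7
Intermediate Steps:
p(R, Y) = 2 (p(R, Y) = Y/Y + 4/4 = 1 + 4*(¼) = 1 + 1 = 2)
F(W) = 6*W (F(W) = (2*W)*3 = 6*W)
y(A) = -754 (y(A) = 3 - 757 = -754)
970144/y(F(p(-1*4, 5 - 1*6))) = 970144/(-754) = 970144*(-1/754) = -485072/377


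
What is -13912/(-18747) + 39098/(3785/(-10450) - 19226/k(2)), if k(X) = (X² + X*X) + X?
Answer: -1475995527748/75344024277 ≈ -19.590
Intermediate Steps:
k(X) = X + 2*X² (k(X) = (X² + X²) + X = 2*X² + X = X + 2*X²)
-13912/(-18747) + 39098/(3785/(-10450) - 19226/k(2)) = -13912/(-18747) + 39098/(3785/(-10450) - 19226*1/(2*(1 + 2*2))) = -13912*(-1/18747) + 39098/(3785*(-1/10450) - 19226*1/(2*(1 + 4))) = 13912/18747 + 39098/(-757/2090 - 19226/(2*5)) = 13912/18747 + 39098/(-757/2090 - 19226/10) = 13912/18747 + 39098/(-757/2090 - 19226*⅒) = 13912/18747 + 39098/(-757/2090 - 9613/5) = 13912/18747 + 39098/(-4018991/2090) = 13912/18747 + 39098*(-2090/4018991) = 13912/18747 - 81714820/4018991 = -1475995527748/75344024277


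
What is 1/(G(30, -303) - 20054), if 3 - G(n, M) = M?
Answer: -1/19748 ≈ -5.0638e-5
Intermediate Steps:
G(n, M) = 3 - M
1/(G(30, -303) - 20054) = 1/((3 - 1*(-303)) - 20054) = 1/((3 + 303) - 20054) = 1/(306 - 20054) = 1/(-19748) = -1/19748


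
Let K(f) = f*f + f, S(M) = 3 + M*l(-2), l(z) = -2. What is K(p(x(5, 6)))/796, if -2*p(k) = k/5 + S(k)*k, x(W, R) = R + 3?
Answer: 56277/9950 ≈ 5.6560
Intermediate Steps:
x(W, R) = 3 + R
S(M) = 3 - 2*M (S(M) = 3 + M*(-2) = 3 - 2*M)
p(k) = -k/10 - k*(3 - 2*k)/2 (p(k) = -(k/5 + (3 - 2*k)*k)/2 = -(k*(⅕) + k*(3 - 2*k))/2 = -(k/5 + k*(3 - 2*k))/2 = -k/10 - k*(3 - 2*k)/2)
K(f) = f + f² (K(f) = f² + f = f + f²)
K(p(x(5, 6)))/796 = (((3 + 6)*(-8 + 5*(3 + 6))/5)*(1 + (3 + 6)*(-8 + 5*(3 + 6))/5))/796 = (((⅕)*9*(-8 + 5*9))*(1 + (⅕)*9*(-8 + 5*9)))*(1/796) = (((⅕)*9*(-8 + 45))*(1 + (⅕)*9*(-8 + 45)))*(1/796) = (((⅕)*9*37)*(1 + (⅕)*9*37))*(1/796) = (333*(1 + 333/5)/5)*(1/796) = ((333/5)*(338/5))*(1/796) = (112554/25)*(1/796) = 56277/9950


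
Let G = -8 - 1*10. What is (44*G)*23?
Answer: -18216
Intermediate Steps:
G = -18 (G = -8 - 10 = -18)
(44*G)*23 = (44*(-18))*23 = -792*23 = -18216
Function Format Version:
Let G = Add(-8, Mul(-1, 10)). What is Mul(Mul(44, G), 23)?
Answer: -18216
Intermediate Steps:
G = -18 (G = Add(-8, -10) = -18)
Mul(Mul(44, G), 23) = Mul(Mul(44, -18), 23) = Mul(-792, 23) = -18216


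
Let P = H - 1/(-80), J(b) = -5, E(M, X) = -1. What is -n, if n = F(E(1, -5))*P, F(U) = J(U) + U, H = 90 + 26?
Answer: 27843/40 ≈ 696.08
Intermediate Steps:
H = 116
F(U) = -5 + U
P = 9281/80 (P = 116 - 1/(-80) = 116 - 1*(-1/80) = 116 + 1/80 = 9281/80 ≈ 116.01)
n = -27843/40 (n = (-5 - 1)*(9281/80) = -6*9281/80 = -27843/40 ≈ -696.08)
-n = -1*(-27843/40) = 27843/40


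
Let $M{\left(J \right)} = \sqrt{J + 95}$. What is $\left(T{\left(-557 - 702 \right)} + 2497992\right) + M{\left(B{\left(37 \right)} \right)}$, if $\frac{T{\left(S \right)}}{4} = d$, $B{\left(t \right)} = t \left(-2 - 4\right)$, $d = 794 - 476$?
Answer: $2499264 + i \sqrt{127} \approx 2.4993 \cdot 10^{6} + 11.269 i$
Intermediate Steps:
$d = 318$ ($d = 794 - 476 = 318$)
$B{\left(t \right)} = - 6 t$ ($B{\left(t \right)} = t \left(-6\right) = - 6 t$)
$M{\left(J \right)} = \sqrt{95 + J}$
$T{\left(S \right)} = 1272$ ($T{\left(S \right)} = 4 \cdot 318 = 1272$)
$\left(T{\left(-557 - 702 \right)} + 2497992\right) + M{\left(B{\left(37 \right)} \right)} = \left(1272 + 2497992\right) + \sqrt{95 - 222} = 2499264 + \sqrt{95 - 222} = 2499264 + \sqrt{-127} = 2499264 + i \sqrt{127}$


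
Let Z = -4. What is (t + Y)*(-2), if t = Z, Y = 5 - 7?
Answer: 12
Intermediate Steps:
Y = -2
t = -4
(t + Y)*(-2) = (-4 - 2)*(-2) = -6*(-2) = 12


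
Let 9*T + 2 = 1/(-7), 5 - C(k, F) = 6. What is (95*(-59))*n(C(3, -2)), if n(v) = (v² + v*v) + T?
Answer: -207385/21 ≈ -9875.5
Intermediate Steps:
C(k, F) = -1 (C(k, F) = 5 - 1*6 = 5 - 6 = -1)
T = -5/21 (T = -2/9 + (⅑)/(-7) = -2/9 + (⅑)*(-⅐) = -2/9 - 1/63 = -5/21 ≈ -0.23810)
n(v) = -5/21 + 2*v² (n(v) = (v² + v*v) - 5/21 = (v² + v²) - 5/21 = 2*v² - 5/21 = -5/21 + 2*v²)
(95*(-59))*n(C(3, -2)) = (95*(-59))*(-5/21 + 2*(-1)²) = -5605*(-5/21 + 2*1) = -5605*(-5/21 + 2) = -5605*37/21 = -207385/21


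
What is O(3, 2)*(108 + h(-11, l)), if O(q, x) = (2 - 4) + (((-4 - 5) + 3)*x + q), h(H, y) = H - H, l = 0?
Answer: -1188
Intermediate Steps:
h(H, y) = 0
O(q, x) = -2 + q - 6*x (O(q, x) = -2 + ((-9 + 3)*x + q) = -2 + (-6*x + q) = -2 + (q - 6*x) = -2 + q - 6*x)
O(3, 2)*(108 + h(-11, l)) = (-2 + 3 - 6*2)*(108 + 0) = (-2 + 3 - 12)*108 = -11*108 = -1188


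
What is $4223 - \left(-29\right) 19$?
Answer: $4774$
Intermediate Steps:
$4223 - \left(-29\right) 19 = 4223 - -551 = 4223 + 551 = 4774$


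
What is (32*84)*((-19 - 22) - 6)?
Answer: -126336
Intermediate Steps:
(32*84)*((-19 - 22) - 6) = 2688*(-41 - 6) = 2688*(-47) = -126336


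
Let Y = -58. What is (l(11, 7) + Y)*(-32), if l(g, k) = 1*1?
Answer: 1824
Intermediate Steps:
l(g, k) = 1
(l(11, 7) + Y)*(-32) = (1 - 58)*(-32) = -57*(-32) = 1824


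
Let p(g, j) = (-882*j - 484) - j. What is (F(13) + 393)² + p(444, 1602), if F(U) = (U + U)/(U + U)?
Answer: -1259814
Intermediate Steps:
F(U) = 1 (F(U) = (2*U)/((2*U)) = (2*U)*(1/(2*U)) = 1)
p(g, j) = -484 - 883*j (p(g, j) = (-484 - 882*j) - j = -484 - 883*j)
(F(13) + 393)² + p(444, 1602) = (1 + 393)² + (-484 - 883*1602) = 394² + (-484 - 1414566) = 155236 - 1415050 = -1259814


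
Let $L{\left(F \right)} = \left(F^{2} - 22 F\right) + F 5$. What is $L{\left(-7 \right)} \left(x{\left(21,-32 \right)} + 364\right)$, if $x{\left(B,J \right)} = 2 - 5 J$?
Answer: $88368$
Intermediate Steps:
$L{\left(F \right)} = F^{2} - 17 F$ ($L{\left(F \right)} = \left(F^{2} - 22 F\right) + 5 F = F^{2} - 17 F$)
$L{\left(-7 \right)} \left(x{\left(21,-32 \right)} + 364\right) = - 7 \left(-17 - 7\right) \left(\left(2 - -160\right) + 364\right) = \left(-7\right) \left(-24\right) \left(\left(2 + 160\right) + 364\right) = 168 \left(162 + 364\right) = 168 \cdot 526 = 88368$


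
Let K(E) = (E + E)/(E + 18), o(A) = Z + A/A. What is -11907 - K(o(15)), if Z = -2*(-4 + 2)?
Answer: -273871/23 ≈ -11907.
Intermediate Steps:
Z = 4 (Z = -2*(-2) = 4)
o(A) = 5 (o(A) = 4 + A/A = 4 + 1 = 5)
K(E) = 2*E/(18 + E) (K(E) = (2*E)/(18 + E) = 2*E/(18 + E))
-11907 - K(o(15)) = -11907 - 2*5/(18 + 5) = -11907 - 2*5/23 = -11907 - 1*10/23 = -11907 - 10/23 = -273871/23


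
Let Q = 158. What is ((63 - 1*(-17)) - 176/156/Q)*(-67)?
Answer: -16512686/3081 ≈ -5359.5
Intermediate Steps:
((63 - 1*(-17)) - 176/156/Q)*(-67) = ((63 - 1*(-17)) - 176/156/158)*(-67) = ((63 + 17) - 176*(1/156)/158)*(-67) = (80 - 44/(39*158))*(-67) = (80 - 1*22/3081)*(-67) = (80 - 22/3081)*(-67) = (246458/3081)*(-67) = -16512686/3081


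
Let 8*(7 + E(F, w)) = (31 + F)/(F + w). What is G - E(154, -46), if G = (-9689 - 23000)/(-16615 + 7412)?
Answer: 82200485/7951392 ≈ 10.338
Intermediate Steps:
G = 32689/9203 (G = -32689/(-9203) = -32689*(-1/9203) = 32689/9203 ≈ 3.5520)
E(F, w) = -7 + (31 + F)/(8*(F + w)) (E(F, w) = -7 + ((31 + F)/(F + w))/8 = -7 + (31 + F)/(8*(F + w)))
G - E(154, -46) = 32689/9203 - (31 - 56*(-46) - 55*154)/(8*(154 - 46)) = 32689/9203 - (31 + 2576 - 8470)/(8*108) = 32689/9203 - (-5863)/(8*108) = 32689/9203 - 1*(-5863/864) = 32689/9203 + 5863/864 = 82200485/7951392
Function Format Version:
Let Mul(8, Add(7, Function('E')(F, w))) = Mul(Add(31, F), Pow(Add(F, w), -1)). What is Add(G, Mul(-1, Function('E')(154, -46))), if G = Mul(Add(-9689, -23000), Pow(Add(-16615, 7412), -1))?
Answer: Rational(82200485, 7951392) ≈ 10.338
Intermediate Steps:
G = Rational(32689, 9203) (G = Mul(-32689, Pow(-9203, -1)) = Mul(-32689, Rational(-1, 9203)) = Rational(32689, 9203) ≈ 3.5520)
Function('E')(F, w) = Add(-7, Mul(Rational(1, 8), Pow(Add(F, w), -1), Add(31, F))) (Function('E')(F, w) = Add(-7, Mul(Rational(1, 8), Mul(Add(31, F), Pow(Add(F, w), -1)))) = Add(-7, Mul(Rational(1, 8), Mul(Pow(Add(F, w), -1), Add(31, F)))) = Add(-7, Mul(Rational(1, 8), Pow(Add(F, w), -1), Add(31, F))))
Add(G, Mul(-1, Function('E')(154, -46))) = Add(Rational(32689, 9203), Mul(-1, Mul(Rational(1, 8), Pow(Add(154, -46), -1), Add(31, Mul(-56, -46), Mul(-55, 154))))) = Add(Rational(32689, 9203), Mul(-1, Mul(Rational(1, 8), Pow(108, -1), Add(31, 2576, -8470)))) = Add(Rational(32689, 9203), Mul(-1, Mul(Rational(1, 8), Rational(1, 108), -5863))) = Add(Rational(32689, 9203), Mul(-1, Rational(-5863, 864))) = Add(Rational(32689, 9203), Rational(5863, 864)) = Rational(82200485, 7951392)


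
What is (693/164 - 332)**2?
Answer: 2889600025/26896 ≈ 1.0744e+5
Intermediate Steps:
(693/164 - 332)**2 = (-53755/164)**2 = 2889600025/26896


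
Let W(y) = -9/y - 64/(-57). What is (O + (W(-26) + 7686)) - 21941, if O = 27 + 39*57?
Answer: -17789233/1482 ≈ -12004.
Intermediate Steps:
W(y) = 64/57 - 9/y (W(y) = -9/y - 64*(-1/57) = -9/y + 64/57 = 64/57 - 9/y)
O = 2250 (O = 27 + 2223 = 2250)
(O + (W(-26) + 7686)) - 21941 = (2250 + ((64/57 - 9/(-26)) + 7686)) - 21941 = (2250 + ((64/57 - 9*(-1/26)) + 7686)) - 21941 = (2250 + ((64/57 + 9/26) + 7686)) - 21941 = (2250 + (2177/1482 + 7686)) - 21941 = (2250 + 11392829/1482) - 21941 = 14727329/1482 - 21941 = -17789233/1482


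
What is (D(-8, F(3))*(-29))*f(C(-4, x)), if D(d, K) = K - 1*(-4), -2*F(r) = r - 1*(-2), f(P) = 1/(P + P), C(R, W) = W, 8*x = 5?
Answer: -174/5 ≈ -34.800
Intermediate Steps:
x = 5/8 (x = (⅛)*5 = 5/8 ≈ 0.62500)
f(P) = 1/(2*P)
F(r) = -1 - r/2 (F(r) = -(r - 1*(-2))/2 = -(r + 2)/2 = -(2 + r)/2 = -1 - r/2)
D(d, K) = 4 + K (D(d, K) = K + 4 = 4 + K)
(D(-8, F(3))*(-29))*f(C(-4, x)) = ((4 + (-1 - ½*3))*(-29))*(1/(2*(5/8))) = ((4 + (-1 - 3/2))*(-29))*((½)*(8/5)) = ((4 - 5/2)*(-29))*(⅘) = ((3/2)*(-29))*(⅘) = -87/2*⅘ = -174/5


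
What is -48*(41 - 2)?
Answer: -1872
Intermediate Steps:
-48*(41 - 2) = -48*39 = -1872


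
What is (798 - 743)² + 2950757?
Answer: 2953782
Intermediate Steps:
(798 - 743)² + 2950757 = 55² + 2950757 = 3025 + 2950757 = 2953782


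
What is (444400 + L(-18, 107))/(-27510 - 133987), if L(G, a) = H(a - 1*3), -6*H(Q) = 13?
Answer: -2666387/968982 ≈ -2.7517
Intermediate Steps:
H(Q) = -13/6 (H(Q) = -⅙*13 = -13/6)
L(G, a) = -13/6
(444400 + L(-18, 107))/(-27510 - 133987) = (444400 - 13/6)/(-27510 - 133987) = (2666387/6)/(-161497) = (2666387/6)*(-1/161497) = -2666387/968982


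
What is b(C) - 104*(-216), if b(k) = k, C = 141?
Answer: 22605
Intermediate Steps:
b(C) - 104*(-216) = 141 - 104*(-216) = 141 + 22464 = 22605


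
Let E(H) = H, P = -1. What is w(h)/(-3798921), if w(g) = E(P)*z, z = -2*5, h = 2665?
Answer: -10/3798921 ≈ -2.6323e-6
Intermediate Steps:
z = -10
w(g) = 10 (w(g) = -1*(-10) = 10)
w(h)/(-3798921) = 10/(-3798921) = 10*(-1/3798921) = -10/3798921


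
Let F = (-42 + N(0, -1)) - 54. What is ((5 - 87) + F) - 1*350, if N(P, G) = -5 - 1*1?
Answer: -534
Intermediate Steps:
N(P, G) = -6 (N(P, G) = -5 - 1 = -6)
F = -102 (F = (-42 - 6) - 54 = -48 - 54 = -102)
((5 - 87) + F) - 1*350 = ((5 - 87) - 102) - 1*350 = (-82 - 102) - 350 = -184 - 350 = -534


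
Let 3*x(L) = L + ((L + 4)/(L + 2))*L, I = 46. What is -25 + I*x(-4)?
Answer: -259/3 ≈ -86.333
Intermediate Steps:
x(L) = L/3 + L*(4 + L)/(3*(2 + L)) (x(L) = (L + ((L + 4)/(L + 2))*L)/3 = (L + ((4 + L)/(2 + L))*L)/3 = (L + L*(4 + L)/(2 + L))/3 = L/3 + L*(4 + L)/(3*(2 + L)))
-25 + I*x(-4) = -25 + 46*((⅔)*(-4)*(3 - 4)/(2 - 4)) = -25 + 46*((⅔)*(-4)*(-1)/(-2)) = -25 + 46*((⅔)*(-4)*(-½)*(-1)) = -25 + 46*(-4/3) = -25 - 184/3 = -259/3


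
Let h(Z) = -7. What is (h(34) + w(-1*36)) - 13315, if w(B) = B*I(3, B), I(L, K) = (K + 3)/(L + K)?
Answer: -13358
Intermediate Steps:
I(L, K) = (3 + K)/(K + L)
w(B) = B (w(B) = B*((3 + B)/(B + 3)) = B*((3 + B)/(3 + B)) = B*1 = B)
(h(34) + w(-1*36)) - 13315 = (-7 - 1*36) - 13315 = (-7 - 36) - 13315 = -43 - 13315 = -13358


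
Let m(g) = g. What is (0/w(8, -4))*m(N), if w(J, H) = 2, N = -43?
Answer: 0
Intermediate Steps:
(0/w(8, -4))*m(N) = (0/2)*(-43) = (0*(½))*(-43) = 0*(-43) = 0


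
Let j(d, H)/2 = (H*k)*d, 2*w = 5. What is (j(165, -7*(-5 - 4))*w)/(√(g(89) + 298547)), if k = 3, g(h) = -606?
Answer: 22275*√297941/42563 ≈ 285.66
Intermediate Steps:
w = 5/2 (w = (½)*5 = 5/2 ≈ 2.5000)
j(d, H) = 6*H*d (j(d, H) = 2*((H*3)*d) = 2*((3*H)*d) = 2*(3*H*d) = 6*H*d)
(j(165, -7*(-5 - 4))*w)/(√(g(89) + 298547)) = ((6*(-7*(-5 - 4))*165)*(5/2))/(√(-606 + 298547)) = ((6*(-7*(-9))*165)*(5/2))/(√297941) = ((6*63*165)*(5/2))*(√297941/297941) = (62370*(5/2))*(√297941/297941) = 155925*(√297941/297941) = 22275*√297941/42563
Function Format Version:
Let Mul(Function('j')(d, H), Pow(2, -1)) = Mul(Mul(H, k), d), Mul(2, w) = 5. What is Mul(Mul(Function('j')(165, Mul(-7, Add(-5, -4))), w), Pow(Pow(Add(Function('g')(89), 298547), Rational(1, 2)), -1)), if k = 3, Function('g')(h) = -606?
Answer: Mul(Rational(22275, 42563), Pow(297941, Rational(1, 2))) ≈ 285.66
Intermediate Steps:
w = Rational(5, 2) (w = Mul(Rational(1, 2), 5) = Rational(5, 2) ≈ 2.5000)
Function('j')(d, H) = Mul(6, H, d) (Function('j')(d, H) = Mul(2, Mul(Mul(H, 3), d)) = Mul(2, Mul(Mul(3, H), d)) = Mul(2, Mul(3, H, d)) = Mul(6, H, d))
Mul(Mul(Function('j')(165, Mul(-7, Add(-5, -4))), w), Pow(Pow(Add(Function('g')(89), 298547), Rational(1, 2)), -1)) = Mul(Mul(Mul(6, Mul(-7, Add(-5, -4)), 165), Rational(5, 2)), Pow(Pow(Add(-606, 298547), Rational(1, 2)), -1)) = Mul(Mul(Mul(6, Mul(-7, -9), 165), Rational(5, 2)), Pow(Pow(297941, Rational(1, 2)), -1)) = Mul(Mul(Mul(6, 63, 165), Rational(5, 2)), Mul(Rational(1, 297941), Pow(297941, Rational(1, 2)))) = Mul(Mul(62370, Rational(5, 2)), Mul(Rational(1, 297941), Pow(297941, Rational(1, 2)))) = Mul(155925, Mul(Rational(1, 297941), Pow(297941, Rational(1, 2)))) = Mul(Rational(22275, 42563), Pow(297941, Rational(1, 2)))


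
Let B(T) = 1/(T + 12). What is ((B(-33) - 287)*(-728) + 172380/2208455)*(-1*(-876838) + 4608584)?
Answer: 506307177988387880/441691 ≈ 1.1463e+12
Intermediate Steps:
B(T) = 1/(12 + T)
((B(-33) - 287)*(-728) + 172380/2208455)*(-1*(-876838) + 4608584) = ((1/(12 - 33) - 287)*(-728) + 172380/2208455)*(-1*(-876838) + 4608584) = ((1/(-21) - 287)*(-728) + 172380*(1/2208455))*(876838 + 4608584) = ((-1/21 - 287)*(-728) + 34476/441691)*5485422 = (-6028/21*(-728) + 34476/441691)*5485422 = (626912/3 + 34476/441691)*5485422 = (276901491620/1325073)*5485422 = 506307177988387880/441691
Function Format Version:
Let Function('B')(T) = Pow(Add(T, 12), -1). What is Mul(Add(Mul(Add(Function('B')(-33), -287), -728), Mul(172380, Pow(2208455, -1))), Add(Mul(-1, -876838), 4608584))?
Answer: Rational(506307177988387880, 441691) ≈ 1.1463e+12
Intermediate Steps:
Function('B')(T) = Pow(Add(12, T), -1)
Mul(Add(Mul(Add(Function('B')(-33), -287), -728), Mul(172380, Pow(2208455, -1))), Add(Mul(-1, -876838), 4608584)) = Mul(Add(Mul(Add(Pow(Add(12, -33), -1), -287), -728), Mul(172380, Pow(2208455, -1))), Add(Mul(-1, -876838), 4608584)) = Mul(Add(Mul(Add(Pow(-21, -1), -287), -728), Mul(172380, Rational(1, 2208455))), Add(876838, 4608584)) = Mul(Add(Mul(Add(Rational(-1, 21), -287), -728), Rational(34476, 441691)), 5485422) = Mul(Add(Mul(Rational(-6028, 21), -728), Rational(34476, 441691)), 5485422) = Mul(Add(Rational(626912, 3), Rational(34476, 441691)), 5485422) = Mul(Rational(276901491620, 1325073), 5485422) = Rational(506307177988387880, 441691)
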